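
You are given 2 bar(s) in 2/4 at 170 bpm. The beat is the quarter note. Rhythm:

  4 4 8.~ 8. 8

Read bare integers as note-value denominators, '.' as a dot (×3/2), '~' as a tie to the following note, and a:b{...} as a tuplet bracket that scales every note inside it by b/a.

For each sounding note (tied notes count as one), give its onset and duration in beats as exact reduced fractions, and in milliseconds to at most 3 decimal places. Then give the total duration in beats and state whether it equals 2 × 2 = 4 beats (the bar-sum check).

1) 0.0ms=0b +352.941ms=1b
2) 352.941ms=1b +352.941ms=1b
3) 705.882ms=2b +529.412ms=3/2b
4) 1235.294ms=7/2b +176.471ms=1/2b
Σ=4b of 4 (170bpm 2/4) — PASS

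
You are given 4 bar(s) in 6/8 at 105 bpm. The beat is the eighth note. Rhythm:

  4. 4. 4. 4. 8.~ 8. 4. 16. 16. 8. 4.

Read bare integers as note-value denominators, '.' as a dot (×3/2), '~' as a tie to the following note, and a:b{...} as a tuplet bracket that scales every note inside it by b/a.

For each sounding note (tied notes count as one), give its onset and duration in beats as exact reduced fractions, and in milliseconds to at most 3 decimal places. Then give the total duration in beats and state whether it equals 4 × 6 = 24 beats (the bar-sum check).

1) 0.0ms=0b +1714.286ms=3b
2) 1714.286ms=3b +1714.286ms=3b
3) 3428.571ms=6b +1714.286ms=3b
4) 5142.857ms=9b +1714.286ms=3b
5) 6857.143ms=12b +1714.286ms=3b
6) 8571.429ms=15b +1714.286ms=3b
7) 10285.714ms=18b +428.571ms=3/4b
8) 10714.286ms=75/4b +428.571ms=3/4b
9) 11142.857ms=39/2b +857.143ms=3/2b
10) 12000.0ms=21b +1714.286ms=3b
Σ=24b of 24 (105bpm 6/8) — PASS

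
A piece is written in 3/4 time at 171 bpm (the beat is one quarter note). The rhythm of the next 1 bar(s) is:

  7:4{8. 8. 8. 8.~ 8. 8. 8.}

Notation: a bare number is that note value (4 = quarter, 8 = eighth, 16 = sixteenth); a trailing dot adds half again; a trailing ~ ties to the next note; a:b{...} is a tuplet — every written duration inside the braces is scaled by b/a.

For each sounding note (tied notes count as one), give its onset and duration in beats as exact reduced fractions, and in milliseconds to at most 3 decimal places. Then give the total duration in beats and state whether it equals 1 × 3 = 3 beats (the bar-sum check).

1) 0.0ms=0b +150.376ms=3/7b
2) 150.376ms=3/7b +150.376ms=3/7b
3) 300.752ms=6/7b +150.376ms=3/7b
4) 451.128ms=9/7b +300.752ms=6/7b
5) 751.88ms=15/7b +150.376ms=3/7b
6) 902.256ms=18/7b +150.376ms=3/7b
Σ=3b of 3 (171bpm 3/4) — PASS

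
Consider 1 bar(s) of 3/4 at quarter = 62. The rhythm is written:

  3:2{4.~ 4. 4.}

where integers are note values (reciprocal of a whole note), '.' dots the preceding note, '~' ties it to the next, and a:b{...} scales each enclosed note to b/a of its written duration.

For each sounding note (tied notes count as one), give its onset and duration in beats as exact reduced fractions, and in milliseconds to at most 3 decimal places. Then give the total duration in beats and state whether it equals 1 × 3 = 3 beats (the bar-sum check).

1) 0.0ms=0b +1935.484ms=2b
2) 1935.484ms=2b +967.742ms=1b
Σ=3b of 3 (62bpm 3/4) — PASS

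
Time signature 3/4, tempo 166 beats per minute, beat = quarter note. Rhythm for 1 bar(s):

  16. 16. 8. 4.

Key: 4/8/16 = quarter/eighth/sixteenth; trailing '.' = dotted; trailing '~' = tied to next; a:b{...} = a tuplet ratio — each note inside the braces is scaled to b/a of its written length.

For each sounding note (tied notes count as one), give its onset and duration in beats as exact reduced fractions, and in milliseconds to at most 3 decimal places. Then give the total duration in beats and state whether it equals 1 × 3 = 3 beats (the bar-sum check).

1) 0.0ms=0b +135.542ms=3/8b
2) 135.542ms=3/8b +135.542ms=3/8b
3) 271.084ms=3/4b +271.084ms=3/4b
4) 542.169ms=3/2b +542.169ms=3/2b
Σ=3b of 3 (166bpm 3/4) — PASS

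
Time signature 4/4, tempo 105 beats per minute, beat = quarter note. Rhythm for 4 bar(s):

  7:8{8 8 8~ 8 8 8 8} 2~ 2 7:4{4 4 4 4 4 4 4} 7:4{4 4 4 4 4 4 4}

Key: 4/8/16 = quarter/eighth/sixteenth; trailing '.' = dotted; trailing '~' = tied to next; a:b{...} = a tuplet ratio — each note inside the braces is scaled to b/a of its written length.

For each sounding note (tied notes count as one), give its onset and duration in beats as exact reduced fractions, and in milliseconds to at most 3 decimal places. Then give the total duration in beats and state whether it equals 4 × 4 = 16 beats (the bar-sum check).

1) 0.0ms=0b +326.531ms=4/7b
2) 326.531ms=4/7b +326.531ms=4/7b
3) 653.061ms=8/7b +653.061ms=8/7b
4) 1306.122ms=16/7b +326.531ms=4/7b
5) 1632.653ms=20/7b +326.531ms=4/7b
6) 1959.184ms=24/7b +326.531ms=4/7b
7) 2285.714ms=4b +2285.714ms=4b
8) 4571.429ms=8b +326.531ms=4/7b
9) 4897.959ms=60/7b +326.531ms=4/7b
10) 5224.49ms=64/7b +326.531ms=4/7b
11) 5551.02ms=68/7b +326.531ms=4/7b
12) 5877.551ms=72/7b +326.531ms=4/7b
13) 6204.082ms=76/7b +326.531ms=4/7b
14) 6530.612ms=80/7b +326.531ms=4/7b
15) 6857.143ms=12b +326.531ms=4/7b
16) 7183.673ms=88/7b +326.531ms=4/7b
17) 7510.204ms=92/7b +326.531ms=4/7b
18) 7836.735ms=96/7b +326.531ms=4/7b
19) 8163.265ms=100/7b +326.531ms=4/7b
20) 8489.796ms=104/7b +326.531ms=4/7b
21) 8816.327ms=108/7b +326.531ms=4/7b
Σ=16b of 16 (105bpm 4/4) — PASS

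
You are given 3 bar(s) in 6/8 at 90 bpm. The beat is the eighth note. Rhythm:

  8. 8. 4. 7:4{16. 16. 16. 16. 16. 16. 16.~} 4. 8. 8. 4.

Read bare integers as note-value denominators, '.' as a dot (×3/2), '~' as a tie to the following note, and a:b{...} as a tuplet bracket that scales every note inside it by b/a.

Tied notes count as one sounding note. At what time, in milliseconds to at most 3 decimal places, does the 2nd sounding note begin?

note 2 onset = 3/2b = 1000.0ms

1. 0.0ms @ 0 + 1000.0ms (3/2)
2. 1000.0ms @ 3/2 + 1000.0ms (3/2)
3. 2000.0ms @ 3 + 2000.0ms (3)
4. 4000.0ms @ 6 + 285.714ms (3/7)
5. 4285.714ms @ 45/7 + 285.714ms (3/7)
6. 4571.429ms @ 48/7 + 285.714ms (3/7)
7. 4857.143ms @ 51/7 + 285.714ms (3/7)
8. 5142.857ms @ 54/7 + 285.714ms (3/7)
9. 5428.571ms @ 57/7 + 285.714ms (3/7)
10. 5714.286ms @ 60/7 + 2285.714ms (24/7)
11. 8000.0ms @ 12 + 1000.0ms (3/2)
12. 9000.0ms @ 27/2 + 1000.0ms (3/2)
13. 10000.0ms @ 15 + 2000.0ms (3)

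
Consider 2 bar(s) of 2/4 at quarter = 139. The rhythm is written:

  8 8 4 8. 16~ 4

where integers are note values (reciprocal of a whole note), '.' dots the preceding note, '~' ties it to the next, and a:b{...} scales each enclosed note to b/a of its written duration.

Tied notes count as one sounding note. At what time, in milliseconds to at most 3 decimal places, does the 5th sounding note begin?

note 5 onset = 11/4b = 1187.05ms

1. 0.0ms @ 0 + 215.827ms (1/2)
2. 215.827ms @ 1/2 + 215.827ms (1/2)
3. 431.655ms @ 1 + 431.655ms (1)
4. 863.309ms @ 2 + 323.741ms (3/4)
5. 1187.05ms @ 11/4 + 539.568ms (5/4)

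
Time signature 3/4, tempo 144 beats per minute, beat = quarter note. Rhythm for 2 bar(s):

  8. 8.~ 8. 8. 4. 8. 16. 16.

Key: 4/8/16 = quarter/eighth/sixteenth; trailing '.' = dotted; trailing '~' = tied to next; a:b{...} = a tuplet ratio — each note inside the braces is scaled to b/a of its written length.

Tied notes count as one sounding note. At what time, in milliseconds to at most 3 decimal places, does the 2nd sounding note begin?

note 2 onset = 3/4b = 312.5ms

1. 0.0ms @ 0 + 312.5ms (3/4)
2. 312.5ms @ 3/4 + 625.0ms (3/2)
3. 937.5ms @ 9/4 + 312.5ms (3/4)
4. 1250.0ms @ 3 + 625.0ms (3/2)
5. 1875.0ms @ 9/2 + 312.5ms (3/4)
6. 2187.5ms @ 21/4 + 156.25ms (3/8)
7. 2343.75ms @ 45/8 + 156.25ms (3/8)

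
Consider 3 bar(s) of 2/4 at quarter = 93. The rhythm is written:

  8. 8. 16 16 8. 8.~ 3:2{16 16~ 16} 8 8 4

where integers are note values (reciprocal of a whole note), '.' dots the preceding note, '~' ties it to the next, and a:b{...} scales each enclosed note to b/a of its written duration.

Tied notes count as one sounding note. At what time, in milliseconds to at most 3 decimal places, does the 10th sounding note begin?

1. 0.0ms @ 0 + 483.871ms (3/4)
2. 483.871ms @ 3/4 + 483.871ms (3/4)
3. 967.742ms @ 3/2 + 161.29ms (1/4)
4. 1129.032ms @ 7/4 + 161.29ms (1/4)
5. 1290.323ms @ 2 + 483.871ms (3/4)
6. 1774.194ms @ 11/4 + 591.398ms (11/12)
7. 2365.591ms @ 11/3 + 215.054ms (1/3)
8. 2580.645ms @ 4 + 322.581ms (1/2)
9. 2903.226ms @ 9/2 + 322.581ms (1/2)
10. 3225.806ms @ 5 + 645.161ms (1)

note 10 onset = 5b = 3225.806ms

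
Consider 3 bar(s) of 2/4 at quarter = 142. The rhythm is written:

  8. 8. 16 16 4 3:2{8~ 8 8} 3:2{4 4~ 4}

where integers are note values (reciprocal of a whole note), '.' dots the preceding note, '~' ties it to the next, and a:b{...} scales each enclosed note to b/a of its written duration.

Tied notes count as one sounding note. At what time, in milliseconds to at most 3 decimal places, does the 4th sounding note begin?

note 4 onset = 7/4b = 739.437ms

1. 0.0ms @ 0 + 316.901ms (3/4)
2. 316.901ms @ 3/4 + 316.901ms (3/4)
3. 633.803ms @ 3/2 + 105.634ms (1/4)
4. 739.437ms @ 7/4 + 105.634ms (1/4)
5. 845.07ms @ 2 + 422.535ms (1)
6. 1267.606ms @ 3 + 281.69ms (2/3)
7. 1549.296ms @ 11/3 + 140.845ms (1/3)
8. 1690.141ms @ 4 + 281.69ms (2/3)
9. 1971.831ms @ 14/3 + 563.38ms (4/3)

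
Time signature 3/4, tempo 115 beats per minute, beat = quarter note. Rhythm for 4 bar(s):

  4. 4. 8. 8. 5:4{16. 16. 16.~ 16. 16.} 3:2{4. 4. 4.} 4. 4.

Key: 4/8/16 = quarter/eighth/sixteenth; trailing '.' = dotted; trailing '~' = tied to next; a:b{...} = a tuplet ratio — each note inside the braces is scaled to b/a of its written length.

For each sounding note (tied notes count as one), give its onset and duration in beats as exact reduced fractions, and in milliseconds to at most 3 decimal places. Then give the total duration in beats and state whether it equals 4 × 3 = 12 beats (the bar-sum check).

1) 0.0ms=0b +782.609ms=3/2b
2) 782.609ms=3/2b +782.609ms=3/2b
3) 1565.217ms=3b +391.304ms=3/4b
4) 1956.522ms=15/4b +391.304ms=3/4b
5) 2347.826ms=9/2b +156.522ms=3/10b
6) 2504.348ms=24/5b +156.522ms=3/10b
7) 2660.87ms=51/10b +313.043ms=3/5b
8) 2973.913ms=57/10b +156.522ms=3/10b
9) 3130.435ms=6b +521.739ms=1b
10) 3652.174ms=7b +521.739ms=1b
11) 4173.913ms=8b +521.739ms=1b
12) 4695.652ms=9b +782.609ms=3/2b
13) 5478.261ms=21/2b +782.609ms=3/2b
Σ=12b of 12 (115bpm 3/4) — PASS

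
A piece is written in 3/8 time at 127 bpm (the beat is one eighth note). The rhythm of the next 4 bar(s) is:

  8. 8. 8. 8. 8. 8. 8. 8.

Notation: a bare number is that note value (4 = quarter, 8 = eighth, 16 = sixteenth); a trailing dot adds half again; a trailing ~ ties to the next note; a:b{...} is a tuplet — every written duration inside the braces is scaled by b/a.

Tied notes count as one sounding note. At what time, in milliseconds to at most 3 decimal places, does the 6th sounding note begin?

note 6 onset = 15/2b = 3543.307ms

1. 0.0ms @ 0 + 708.661ms (3/2)
2. 708.661ms @ 3/2 + 708.661ms (3/2)
3. 1417.323ms @ 3 + 708.661ms (3/2)
4. 2125.984ms @ 9/2 + 708.661ms (3/2)
5. 2834.646ms @ 6 + 708.661ms (3/2)
6. 3543.307ms @ 15/2 + 708.661ms (3/2)
7. 4251.969ms @ 9 + 708.661ms (3/2)
8. 4960.63ms @ 21/2 + 708.661ms (3/2)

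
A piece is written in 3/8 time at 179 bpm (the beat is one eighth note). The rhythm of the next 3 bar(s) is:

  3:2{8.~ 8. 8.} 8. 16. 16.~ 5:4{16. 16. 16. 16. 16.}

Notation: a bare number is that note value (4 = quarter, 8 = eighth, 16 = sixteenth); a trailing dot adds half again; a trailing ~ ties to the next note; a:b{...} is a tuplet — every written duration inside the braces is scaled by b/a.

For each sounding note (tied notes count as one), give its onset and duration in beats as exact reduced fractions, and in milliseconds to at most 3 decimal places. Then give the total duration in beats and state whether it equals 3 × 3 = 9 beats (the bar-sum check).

1) 0.0ms=0b +670.391ms=2b
2) 670.391ms=2b +335.196ms=1b
3) 1005.587ms=3b +502.793ms=3/2b
4) 1508.38ms=9/2b +251.397ms=3/4b
5) 1759.777ms=21/4b +452.514ms=27/20b
6) 2212.291ms=33/5b +201.117ms=3/5b
7) 2413.408ms=36/5b +201.117ms=3/5b
8) 2614.525ms=39/5b +201.117ms=3/5b
9) 2815.642ms=42/5b +201.117ms=3/5b
Σ=9b of 9 (179bpm 3/8) — PASS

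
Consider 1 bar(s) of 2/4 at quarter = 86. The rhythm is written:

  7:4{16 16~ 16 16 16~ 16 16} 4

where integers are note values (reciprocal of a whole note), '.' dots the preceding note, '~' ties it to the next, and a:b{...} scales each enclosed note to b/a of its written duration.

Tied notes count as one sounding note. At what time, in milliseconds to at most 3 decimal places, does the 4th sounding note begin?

note 4 onset = 4/7b = 398.671ms

1. 0.0ms @ 0 + 99.668ms (1/7)
2. 99.668ms @ 1/7 + 199.336ms (2/7)
3. 299.003ms @ 3/7 + 99.668ms (1/7)
4. 398.671ms @ 4/7 + 199.336ms (2/7)
5. 598.007ms @ 6/7 + 99.668ms (1/7)
6. 697.674ms @ 1 + 697.674ms (1)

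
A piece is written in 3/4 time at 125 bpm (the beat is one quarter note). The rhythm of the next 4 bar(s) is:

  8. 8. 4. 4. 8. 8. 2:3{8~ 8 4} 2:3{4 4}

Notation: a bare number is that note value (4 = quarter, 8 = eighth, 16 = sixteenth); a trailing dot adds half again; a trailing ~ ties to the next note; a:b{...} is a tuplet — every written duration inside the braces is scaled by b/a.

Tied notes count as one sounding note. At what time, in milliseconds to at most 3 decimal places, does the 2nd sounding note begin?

note 2 onset = 3/4b = 360.0ms

1. 0.0ms @ 0 + 360.0ms (3/4)
2. 360.0ms @ 3/4 + 360.0ms (3/4)
3. 720.0ms @ 3/2 + 720.0ms (3/2)
4. 1440.0ms @ 3 + 720.0ms (3/2)
5. 2160.0ms @ 9/2 + 360.0ms (3/4)
6. 2520.0ms @ 21/4 + 360.0ms (3/4)
7. 2880.0ms @ 6 + 720.0ms (3/2)
8. 3600.0ms @ 15/2 + 720.0ms (3/2)
9. 4320.0ms @ 9 + 720.0ms (3/2)
10. 5040.0ms @ 21/2 + 720.0ms (3/2)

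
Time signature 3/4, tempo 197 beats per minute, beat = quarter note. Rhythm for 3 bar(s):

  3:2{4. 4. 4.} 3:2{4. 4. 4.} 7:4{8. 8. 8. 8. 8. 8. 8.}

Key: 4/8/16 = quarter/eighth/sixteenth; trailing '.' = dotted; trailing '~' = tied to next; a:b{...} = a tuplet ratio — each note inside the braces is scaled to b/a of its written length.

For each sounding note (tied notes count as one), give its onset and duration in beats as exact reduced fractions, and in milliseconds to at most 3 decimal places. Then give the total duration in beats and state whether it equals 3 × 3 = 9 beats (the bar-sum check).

1) 0.0ms=0b +304.569ms=1b
2) 304.569ms=1b +304.569ms=1b
3) 609.137ms=2b +304.569ms=1b
4) 913.706ms=3b +304.569ms=1b
5) 1218.274ms=4b +304.569ms=1b
6) 1522.843ms=5b +304.569ms=1b
7) 1827.411ms=6b +130.529ms=3/7b
8) 1957.941ms=45/7b +130.529ms=3/7b
9) 2088.47ms=48/7b +130.529ms=3/7b
10) 2218.999ms=51/7b +130.529ms=3/7b
11) 2349.529ms=54/7b +130.529ms=3/7b
12) 2480.058ms=57/7b +130.529ms=3/7b
13) 2610.587ms=60/7b +130.529ms=3/7b
Σ=9b of 9 (197bpm 3/4) — PASS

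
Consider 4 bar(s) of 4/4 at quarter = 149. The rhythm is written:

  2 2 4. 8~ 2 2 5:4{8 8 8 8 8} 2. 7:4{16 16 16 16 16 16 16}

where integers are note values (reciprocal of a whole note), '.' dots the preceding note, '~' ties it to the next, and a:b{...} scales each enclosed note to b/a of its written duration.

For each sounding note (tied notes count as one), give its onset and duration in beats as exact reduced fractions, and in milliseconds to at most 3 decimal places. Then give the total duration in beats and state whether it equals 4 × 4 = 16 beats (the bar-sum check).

1) 0.0ms=0b +805.369ms=2b
2) 805.369ms=2b +805.369ms=2b
3) 1610.738ms=4b +604.027ms=3/2b
4) 2214.765ms=11/2b +1006.711ms=5/2b
5) 3221.477ms=8b +805.369ms=2b
6) 4026.846ms=10b +161.074ms=2/5b
7) 4187.919ms=52/5b +161.074ms=2/5b
8) 4348.993ms=54/5b +161.074ms=2/5b
9) 4510.067ms=56/5b +161.074ms=2/5b
10) 4671.141ms=58/5b +161.074ms=2/5b
11) 4832.215ms=12b +1208.054ms=3b
12) 6040.268ms=15b +57.526ms=1/7b
13) 6097.795ms=106/7b +57.526ms=1/7b
14) 6155.321ms=107/7b +57.526ms=1/7b
15) 6212.848ms=108/7b +57.526ms=1/7b
16) 6270.374ms=109/7b +57.526ms=1/7b
17) 6327.9ms=110/7b +57.526ms=1/7b
18) 6385.427ms=111/7b +57.526ms=1/7b
Σ=16b of 16 (149bpm 4/4) — PASS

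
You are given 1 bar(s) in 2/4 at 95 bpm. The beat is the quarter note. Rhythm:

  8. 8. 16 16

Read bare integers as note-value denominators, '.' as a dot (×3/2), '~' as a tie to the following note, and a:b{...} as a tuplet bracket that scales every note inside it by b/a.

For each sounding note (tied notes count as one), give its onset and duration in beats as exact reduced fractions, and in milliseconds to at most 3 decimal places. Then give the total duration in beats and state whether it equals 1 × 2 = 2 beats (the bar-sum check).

1) 0.0ms=0b +473.684ms=3/4b
2) 473.684ms=3/4b +473.684ms=3/4b
3) 947.368ms=3/2b +157.895ms=1/4b
4) 1105.263ms=7/4b +157.895ms=1/4b
Σ=2b of 2 (95bpm 2/4) — PASS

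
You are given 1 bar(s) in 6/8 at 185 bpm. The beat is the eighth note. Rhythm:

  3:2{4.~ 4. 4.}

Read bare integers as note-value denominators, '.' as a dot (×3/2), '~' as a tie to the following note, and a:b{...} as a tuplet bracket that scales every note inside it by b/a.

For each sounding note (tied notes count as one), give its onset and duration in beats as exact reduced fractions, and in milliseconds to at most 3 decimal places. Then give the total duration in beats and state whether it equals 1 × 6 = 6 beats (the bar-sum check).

1) 0.0ms=0b +1297.297ms=4b
2) 1297.297ms=4b +648.649ms=2b
Σ=6b of 6 (185bpm 6/8) — PASS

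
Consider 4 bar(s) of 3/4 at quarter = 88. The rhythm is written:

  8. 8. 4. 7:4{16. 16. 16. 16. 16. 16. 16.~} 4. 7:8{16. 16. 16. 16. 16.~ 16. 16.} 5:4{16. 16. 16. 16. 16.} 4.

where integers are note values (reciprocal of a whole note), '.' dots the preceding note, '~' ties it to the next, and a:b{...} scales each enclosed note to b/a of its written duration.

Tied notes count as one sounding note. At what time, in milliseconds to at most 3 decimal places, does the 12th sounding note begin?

1. 0.0ms @ 0 + 511.364ms (3/4)
2. 511.364ms @ 3/4 + 511.364ms (3/4)
3. 1022.727ms @ 3/2 + 1022.727ms (3/2)
4. 2045.455ms @ 3 + 146.104ms (3/14)
5. 2191.558ms @ 45/14 + 146.104ms (3/14)
6. 2337.662ms @ 24/7 + 146.104ms (3/14)
7. 2483.766ms @ 51/14 + 146.104ms (3/14)
8. 2629.87ms @ 27/7 + 146.104ms (3/14)
9. 2775.974ms @ 57/14 + 146.104ms (3/14)
10. 2922.078ms @ 30/7 + 1168.831ms (12/7)
11. 4090.909ms @ 6 + 292.208ms (3/7)
12. 4383.117ms @ 45/7 + 292.208ms (3/7)
13. 4675.325ms @ 48/7 + 292.208ms (3/7)
14. 4967.532ms @ 51/7 + 292.208ms (3/7)
15. 5259.74ms @ 54/7 + 584.416ms (6/7)
16. 5844.156ms @ 60/7 + 292.208ms (3/7)
17. 6136.364ms @ 9 + 204.545ms (3/10)
18. 6340.909ms @ 93/10 + 204.545ms (3/10)
19. 6545.455ms @ 48/5 + 204.545ms (3/10)
20. 6750.0ms @ 99/10 + 204.545ms (3/10)
21. 6954.545ms @ 51/5 + 204.545ms (3/10)
22. 7159.091ms @ 21/2 + 1022.727ms (3/2)

note 12 onset = 45/7b = 4383.117ms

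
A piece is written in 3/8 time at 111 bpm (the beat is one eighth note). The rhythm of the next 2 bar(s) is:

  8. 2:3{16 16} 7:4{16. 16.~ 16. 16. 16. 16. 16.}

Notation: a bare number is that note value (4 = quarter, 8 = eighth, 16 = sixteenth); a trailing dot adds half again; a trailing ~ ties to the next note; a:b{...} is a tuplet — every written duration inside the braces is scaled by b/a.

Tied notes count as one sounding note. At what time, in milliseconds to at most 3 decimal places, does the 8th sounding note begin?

1. 0.0ms @ 0 + 810.811ms (3/2)
2. 810.811ms @ 3/2 + 405.405ms (3/4)
3. 1216.216ms @ 9/4 + 405.405ms (3/4)
4. 1621.622ms @ 3 + 231.66ms (3/7)
5. 1853.282ms @ 24/7 + 463.32ms (6/7)
6. 2316.602ms @ 30/7 + 231.66ms (3/7)
7. 2548.263ms @ 33/7 + 231.66ms (3/7)
8. 2779.923ms @ 36/7 + 231.66ms (3/7)
9. 3011.583ms @ 39/7 + 231.66ms (3/7)

note 8 onset = 36/7b = 2779.923ms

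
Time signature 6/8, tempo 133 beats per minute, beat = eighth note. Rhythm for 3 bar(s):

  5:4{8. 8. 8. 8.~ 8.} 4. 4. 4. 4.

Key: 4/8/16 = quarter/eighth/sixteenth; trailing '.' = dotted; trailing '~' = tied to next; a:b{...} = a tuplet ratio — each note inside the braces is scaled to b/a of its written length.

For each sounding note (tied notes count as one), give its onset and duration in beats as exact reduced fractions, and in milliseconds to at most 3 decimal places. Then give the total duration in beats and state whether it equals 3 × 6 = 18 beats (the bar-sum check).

1) 0.0ms=0b +541.353ms=6/5b
2) 541.353ms=6/5b +541.353ms=6/5b
3) 1082.707ms=12/5b +541.353ms=6/5b
4) 1624.06ms=18/5b +1082.707ms=12/5b
5) 2706.767ms=6b +1353.383ms=3b
6) 4060.15ms=9b +1353.383ms=3b
7) 5413.534ms=12b +1353.383ms=3b
8) 6766.917ms=15b +1353.383ms=3b
Σ=18b of 18 (133bpm 6/8) — PASS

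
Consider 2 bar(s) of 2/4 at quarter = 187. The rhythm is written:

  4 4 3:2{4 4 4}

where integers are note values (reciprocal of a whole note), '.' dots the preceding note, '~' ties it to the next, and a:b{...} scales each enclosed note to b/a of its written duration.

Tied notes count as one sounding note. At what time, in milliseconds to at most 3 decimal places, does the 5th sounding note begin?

note 5 onset = 10/3b = 1069.519ms

1. 0.0ms @ 0 + 320.856ms (1)
2. 320.856ms @ 1 + 320.856ms (1)
3. 641.711ms @ 2 + 213.904ms (2/3)
4. 855.615ms @ 8/3 + 213.904ms (2/3)
5. 1069.519ms @ 10/3 + 213.904ms (2/3)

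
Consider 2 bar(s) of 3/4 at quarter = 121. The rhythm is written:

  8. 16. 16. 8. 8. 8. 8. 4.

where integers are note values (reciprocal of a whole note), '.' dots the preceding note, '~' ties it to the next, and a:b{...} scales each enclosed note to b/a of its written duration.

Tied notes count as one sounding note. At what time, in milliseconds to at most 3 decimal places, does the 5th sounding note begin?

note 5 onset = 9/4b = 1115.702ms

1. 0.0ms @ 0 + 371.901ms (3/4)
2. 371.901ms @ 3/4 + 185.95ms (3/8)
3. 557.851ms @ 9/8 + 185.95ms (3/8)
4. 743.802ms @ 3/2 + 371.901ms (3/4)
5. 1115.702ms @ 9/4 + 371.901ms (3/4)
6. 1487.603ms @ 3 + 371.901ms (3/4)
7. 1859.504ms @ 15/4 + 371.901ms (3/4)
8. 2231.405ms @ 9/2 + 743.802ms (3/2)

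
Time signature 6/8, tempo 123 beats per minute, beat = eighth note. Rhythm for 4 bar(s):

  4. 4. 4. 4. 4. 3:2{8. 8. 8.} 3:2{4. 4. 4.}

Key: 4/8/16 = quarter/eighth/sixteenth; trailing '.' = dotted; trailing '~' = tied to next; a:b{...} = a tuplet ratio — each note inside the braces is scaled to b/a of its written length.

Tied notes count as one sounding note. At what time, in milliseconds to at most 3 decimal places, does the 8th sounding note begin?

1. 0.0ms @ 0 + 1463.415ms (3)
2. 1463.415ms @ 3 + 1463.415ms (3)
3. 2926.829ms @ 6 + 1463.415ms (3)
4. 4390.244ms @ 9 + 1463.415ms (3)
5. 5853.659ms @ 12 + 1463.415ms (3)
6. 7317.073ms @ 15 + 487.805ms (1)
7. 7804.878ms @ 16 + 487.805ms (1)
8. 8292.683ms @ 17 + 487.805ms (1)
9. 8780.488ms @ 18 + 975.61ms (2)
10. 9756.098ms @ 20 + 975.61ms (2)
11. 10731.707ms @ 22 + 975.61ms (2)

note 8 onset = 17b = 8292.683ms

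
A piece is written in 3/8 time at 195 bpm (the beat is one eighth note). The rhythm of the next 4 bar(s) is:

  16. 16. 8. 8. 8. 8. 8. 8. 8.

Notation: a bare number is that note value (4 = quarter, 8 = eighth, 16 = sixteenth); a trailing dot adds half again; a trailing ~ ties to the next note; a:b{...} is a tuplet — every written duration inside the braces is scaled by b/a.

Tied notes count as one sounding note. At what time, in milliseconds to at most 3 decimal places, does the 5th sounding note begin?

note 5 onset = 9/2b = 1384.615ms

1. 0.0ms @ 0 + 230.769ms (3/4)
2. 230.769ms @ 3/4 + 230.769ms (3/4)
3. 461.538ms @ 3/2 + 461.538ms (3/2)
4. 923.077ms @ 3 + 461.538ms (3/2)
5. 1384.615ms @ 9/2 + 461.538ms (3/2)
6. 1846.154ms @ 6 + 461.538ms (3/2)
7. 2307.692ms @ 15/2 + 461.538ms (3/2)
8. 2769.231ms @ 9 + 461.538ms (3/2)
9. 3230.769ms @ 21/2 + 461.538ms (3/2)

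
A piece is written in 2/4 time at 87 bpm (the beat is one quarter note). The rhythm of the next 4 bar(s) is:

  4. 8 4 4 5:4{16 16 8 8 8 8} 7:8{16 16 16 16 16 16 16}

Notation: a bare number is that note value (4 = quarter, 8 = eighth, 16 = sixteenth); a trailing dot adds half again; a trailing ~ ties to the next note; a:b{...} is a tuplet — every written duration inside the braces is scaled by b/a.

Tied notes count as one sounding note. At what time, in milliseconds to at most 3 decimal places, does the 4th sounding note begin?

1. 0.0ms @ 0 + 1034.483ms (3/2)
2. 1034.483ms @ 3/2 + 344.828ms (1/2)
3. 1379.31ms @ 2 + 689.655ms (1)
4. 2068.966ms @ 3 + 689.655ms (1)
5. 2758.621ms @ 4 + 137.931ms (1/5)
6. 2896.552ms @ 21/5 + 137.931ms (1/5)
7. 3034.483ms @ 22/5 + 275.862ms (2/5)
8. 3310.345ms @ 24/5 + 275.862ms (2/5)
9. 3586.207ms @ 26/5 + 275.862ms (2/5)
10. 3862.069ms @ 28/5 + 275.862ms (2/5)
11. 4137.931ms @ 6 + 197.044ms (2/7)
12. 4334.975ms @ 44/7 + 197.044ms (2/7)
13. 4532.02ms @ 46/7 + 197.044ms (2/7)
14. 4729.064ms @ 48/7 + 197.044ms (2/7)
15. 4926.108ms @ 50/7 + 197.044ms (2/7)
16. 5123.153ms @ 52/7 + 197.044ms (2/7)
17. 5320.197ms @ 54/7 + 197.044ms (2/7)

note 4 onset = 3b = 2068.966ms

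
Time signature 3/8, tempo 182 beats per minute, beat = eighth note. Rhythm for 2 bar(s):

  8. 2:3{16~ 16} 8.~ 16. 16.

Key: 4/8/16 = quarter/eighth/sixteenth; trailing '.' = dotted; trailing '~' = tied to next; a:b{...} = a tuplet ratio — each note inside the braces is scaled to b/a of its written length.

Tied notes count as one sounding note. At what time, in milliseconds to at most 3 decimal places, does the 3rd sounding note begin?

note 3 onset = 3b = 989.011ms

1. 0.0ms @ 0 + 494.505ms (3/2)
2. 494.505ms @ 3/2 + 494.505ms (3/2)
3. 989.011ms @ 3 + 741.758ms (9/4)
4. 1730.769ms @ 21/4 + 247.253ms (3/4)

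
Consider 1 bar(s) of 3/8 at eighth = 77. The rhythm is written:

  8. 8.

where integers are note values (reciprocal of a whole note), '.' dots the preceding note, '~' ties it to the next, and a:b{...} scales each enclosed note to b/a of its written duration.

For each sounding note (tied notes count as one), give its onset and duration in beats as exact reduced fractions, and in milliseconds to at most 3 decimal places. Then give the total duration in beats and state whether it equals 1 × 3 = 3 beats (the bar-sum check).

1) 0.0ms=0b +1168.831ms=3/2b
2) 1168.831ms=3/2b +1168.831ms=3/2b
Σ=3b of 3 (77bpm 3/8) — PASS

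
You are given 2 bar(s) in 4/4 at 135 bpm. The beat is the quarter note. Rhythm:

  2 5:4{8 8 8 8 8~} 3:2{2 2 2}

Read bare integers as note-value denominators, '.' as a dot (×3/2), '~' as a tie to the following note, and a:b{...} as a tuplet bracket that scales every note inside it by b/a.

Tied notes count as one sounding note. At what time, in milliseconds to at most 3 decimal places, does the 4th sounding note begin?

note 4 onset = 14/5b = 1244.444ms

1. 0.0ms @ 0 + 888.889ms (2)
2. 888.889ms @ 2 + 177.778ms (2/5)
3. 1066.667ms @ 12/5 + 177.778ms (2/5)
4. 1244.444ms @ 14/5 + 177.778ms (2/5)
5. 1422.222ms @ 16/5 + 177.778ms (2/5)
6. 1600.0ms @ 18/5 + 770.37ms (26/15)
7. 2370.37ms @ 16/3 + 592.593ms (4/3)
8. 2962.963ms @ 20/3 + 592.593ms (4/3)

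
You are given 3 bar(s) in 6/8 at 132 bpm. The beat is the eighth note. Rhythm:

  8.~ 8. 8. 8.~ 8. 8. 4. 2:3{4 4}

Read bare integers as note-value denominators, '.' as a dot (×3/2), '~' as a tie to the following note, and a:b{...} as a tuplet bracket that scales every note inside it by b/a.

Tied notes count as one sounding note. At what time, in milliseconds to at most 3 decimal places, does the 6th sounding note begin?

note 6 onset = 12b = 5454.545ms

1. 0.0ms @ 0 + 1363.636ms (3)
2. 1363.636ms @ 3 + 681.818ms (3/2)
3. 2045.455ms @ 9/2 + 1363.636ms (3)
4. 3409.091ms @ 15/2 + 681.818ms (3/2)
5. 4090.909ms @ 9 + 1363.636ms (3)
6. 5454.545ms @ 12 + 1363.636ms (3)
7. 6818.182ms @ 15 + 1363.636ms (3)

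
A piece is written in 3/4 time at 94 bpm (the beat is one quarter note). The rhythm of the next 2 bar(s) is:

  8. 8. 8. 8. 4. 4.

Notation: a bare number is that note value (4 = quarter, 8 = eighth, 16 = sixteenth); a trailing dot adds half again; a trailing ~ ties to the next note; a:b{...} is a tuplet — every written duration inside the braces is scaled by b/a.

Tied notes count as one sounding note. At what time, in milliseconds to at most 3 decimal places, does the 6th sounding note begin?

note 6 onset = 9/2b = 2872.34ms

1. 0.0ms @ 0 + 478.723ms (3/4)
2. 478.723ms @ 3/4 + 478.723ms (3/4)
3. 957.447ms @ 3/2 + 478.723ms (3/4)
4. 1436.17ms @ 9/4 + 478.723ms (3/4)
5. 1914.894ms @ 3 + 957.447ms (3/2)
6. 2872.34ms @ 9/2 + 957.447ms (3/2)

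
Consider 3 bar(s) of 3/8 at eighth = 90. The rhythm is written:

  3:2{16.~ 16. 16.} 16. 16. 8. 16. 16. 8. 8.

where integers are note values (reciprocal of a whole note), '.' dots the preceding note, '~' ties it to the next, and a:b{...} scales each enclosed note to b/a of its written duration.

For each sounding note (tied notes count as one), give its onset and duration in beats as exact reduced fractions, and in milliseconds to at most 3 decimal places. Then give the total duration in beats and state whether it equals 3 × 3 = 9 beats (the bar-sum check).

1) 0.0ms=0b +666.667ms=1b
2) 666.667ms=1b +333.333ms=1/2b
3) 1000.0ms=3/2b +500.0ms=3/4b
4) 1500.0ms=9/4b +500.0ms=3/4b
5) 2000.0ms=3b +1000.0ms=3/2b
6) 3000.0ms=9/2b +500.0ms=3/4b
7) 3500.0ms=21/4b +500.0ms=3/4b
8) 4000.0ms=6b +1000.0ms=3/2b
9) 5000.0ms=15/2b +1000.0ms=3/2b
Σ=9b of 9 (90bpm 3/8) — PASS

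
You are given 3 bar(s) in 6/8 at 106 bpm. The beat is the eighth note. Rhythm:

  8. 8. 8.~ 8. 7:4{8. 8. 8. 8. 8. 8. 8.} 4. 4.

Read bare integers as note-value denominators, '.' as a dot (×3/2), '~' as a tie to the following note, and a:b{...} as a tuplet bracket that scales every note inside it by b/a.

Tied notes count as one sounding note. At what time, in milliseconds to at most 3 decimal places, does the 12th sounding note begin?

1. 0.0ms @ 0 + 849.057ms (3/2)
2. 849.057ms @ 3/2 + 849.057ms (3/2)
3. 1698.113ms @ 3 + 1698.113ms (3)
4. 3396.226ms @ 6 + 485.175ms (6/7)
5. 3881.402ms @ 48/7 + 485.175ms (6/7)
6. 4366.577ms @ 54/7 + 485.175ms (6/7)
7. 4851.752ms @ 60/7 + 485.175ms (6/7)
8. 5336.927ms @ 66/7 + 485.175ms (6/7)
9. 5822.102ms @ 72/7 + 485.175ms (6/7)
10. 6307.278ms @ 78/7 + 485.175ms (6/7)
11. 6792.453ms @ 12 + 1698.113ms (3)
12. 8490.566ms @ 15 + 1698.113ms (3)

note 12 onset = 15b = 8490.566ms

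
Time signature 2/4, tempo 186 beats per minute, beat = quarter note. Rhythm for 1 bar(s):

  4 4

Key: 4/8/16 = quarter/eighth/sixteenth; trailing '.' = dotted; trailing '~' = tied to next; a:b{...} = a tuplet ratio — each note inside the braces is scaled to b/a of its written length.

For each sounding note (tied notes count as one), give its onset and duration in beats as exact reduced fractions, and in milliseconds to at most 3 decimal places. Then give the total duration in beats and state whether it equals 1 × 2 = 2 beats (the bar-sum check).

1) 0.0ms=0b +322.581ms=1b
2) 322.581ms=1b +322.581ms=1b
Σ=2b of 2 (186bpm 2/4) — PASS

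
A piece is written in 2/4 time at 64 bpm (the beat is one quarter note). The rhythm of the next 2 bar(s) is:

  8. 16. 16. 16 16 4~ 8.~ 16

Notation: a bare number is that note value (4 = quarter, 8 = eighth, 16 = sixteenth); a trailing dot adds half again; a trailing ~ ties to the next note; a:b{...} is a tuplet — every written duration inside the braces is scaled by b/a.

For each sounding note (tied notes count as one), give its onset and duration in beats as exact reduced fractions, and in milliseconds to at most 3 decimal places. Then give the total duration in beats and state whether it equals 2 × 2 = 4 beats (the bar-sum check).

1) 0.0ms=0b +703.125ms=3/4b
2) 703.125ms=3/4b +351.562ms=3/8b
3) 1054.688ms=9/8b +351.562ms=3/8b
4) 1406.25ms=3/2b +234.375ms=1/4b
5) 1640.625ms=7/4b +234.375ms=1/4b
6) 1875.0ms=2b +1875.0ms=2b
Σ=4b of 4 (64bpm 2/4) — PASS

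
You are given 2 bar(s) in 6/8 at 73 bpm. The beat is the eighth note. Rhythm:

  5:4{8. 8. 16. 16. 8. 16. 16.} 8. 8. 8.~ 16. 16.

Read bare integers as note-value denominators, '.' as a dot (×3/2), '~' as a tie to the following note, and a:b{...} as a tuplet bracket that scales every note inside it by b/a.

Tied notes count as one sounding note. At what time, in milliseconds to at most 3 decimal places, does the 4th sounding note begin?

note 4 onset = 3b = 2465.753ms

1. 0.0ms @ 0 + 986.301ms (6/5)
2. 986.301ms @ 6/5 + 986.301ms (6/5)
3. 1972.603ms @ 12/5 + 493.151ms (3/5)
4. 2465.753ms @ 3 + 493.151ms (3/5)
5. 2958.904ms @ 18/5 + 986.301ms (6/5)
6. 3945.205ms @ 24/5 + 493.151ms (3/5)
7. 4438.356ms @ 27/5 + 493.151ms (3/5)
8. 4931.507ms @ 6 + 1232.877ms (3/2)
9. 6164.384ms @ 15/2 + 1232.877ms (3/2)
10. 7397.26ms @ 9 + 1849.315ms (9/4)
11. 9246.575ms @ 45/4 + 616.438ms (3/4)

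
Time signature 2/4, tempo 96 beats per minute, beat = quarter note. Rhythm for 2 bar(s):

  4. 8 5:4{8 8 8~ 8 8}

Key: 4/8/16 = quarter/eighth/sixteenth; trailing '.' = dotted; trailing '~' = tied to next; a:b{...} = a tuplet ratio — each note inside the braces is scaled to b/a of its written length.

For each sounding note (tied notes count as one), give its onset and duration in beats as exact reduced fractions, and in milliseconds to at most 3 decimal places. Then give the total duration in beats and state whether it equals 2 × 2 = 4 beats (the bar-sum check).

1) 0.0ms=0b +937.5ms=3/2b
2) 937.5ms=3/2b +312.5ms=1/2b
3) 1250.0ms=2b +250.0ms=2/5b
4) 1500.0ms=12/5b +250.0ms=2/5b
5) 1750.0ms=14/5b +500.0ms=4/5b
6) 2250.0ms=18/5b +250.0ms=2/5b
Σ=4b of 4 (96bpm 2/4) — PASS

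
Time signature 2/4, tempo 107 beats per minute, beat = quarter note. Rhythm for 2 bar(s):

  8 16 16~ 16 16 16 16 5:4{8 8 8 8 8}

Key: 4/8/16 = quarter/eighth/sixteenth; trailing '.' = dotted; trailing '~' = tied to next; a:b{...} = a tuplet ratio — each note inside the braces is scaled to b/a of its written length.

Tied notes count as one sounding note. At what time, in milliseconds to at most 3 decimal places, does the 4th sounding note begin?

note 4 onset = 5/4b = 700.935ms

1. 0.0ms @ 0 + 280.374ms (1/2)
2. 280.374ms @ 1/2 + 140.187ms (1/4)
3. 420.561ms @ 3/4 + 280.374ms (1/2)
4. 700.935ms @ 5/4 + 140.187ms (1/4)
5. 841.121ms @ 3/2 + 140.187ms (1/4)
6. 981.308ms @ 7/4 + 140.187ms (1/4)
7. 1121.495ms @ 2 + 224.299ms (2/5)
8. 1345.794ms @ 12/5 + 224.299ms (2/5)
9. 1570.093ms @ 14/5 + 224.299ms (2/5)
10. 1794.393ms @ 16/5 + 224.299ms (2/5)
11. 2018.692ms @ 18/5 + 224.299ms (2/5)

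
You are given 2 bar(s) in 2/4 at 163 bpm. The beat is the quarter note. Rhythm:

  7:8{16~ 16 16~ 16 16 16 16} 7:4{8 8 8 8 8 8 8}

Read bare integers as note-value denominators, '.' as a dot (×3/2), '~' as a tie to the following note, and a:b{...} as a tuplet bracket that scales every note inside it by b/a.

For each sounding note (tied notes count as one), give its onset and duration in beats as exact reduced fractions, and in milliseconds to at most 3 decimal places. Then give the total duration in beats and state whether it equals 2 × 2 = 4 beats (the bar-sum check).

1) 0.0ms=0b +210.342ms=4/7b
2) 210.342ms=4/7b +210.342ms=4/7b
3) 420.684ms=8/7b +105.171ms=2/7b
4) 525.855ms=10/7b +105.171ms=2/7b
5) 631.025ms=12/7b +105.171ms=2/7b
6) 736.196ms=2b +105.171ms=2/7b
7) 841.367ms=16/7b +105.171ms=2/7b
8) 946.538ms=18/7b +105.171ms=2/7b
9) 1051.709ms=20/7b +105.171ms=2/7b
10) 1156.88ms=22/7b +105.171ms=2/7b
11) 1262.051ms=24/7b +105.171ms=2/7b
12) 1367.222ms=26/7b +105.171ms=2/7b
Σ=4b of 4 (163bpm 2/4) — PASS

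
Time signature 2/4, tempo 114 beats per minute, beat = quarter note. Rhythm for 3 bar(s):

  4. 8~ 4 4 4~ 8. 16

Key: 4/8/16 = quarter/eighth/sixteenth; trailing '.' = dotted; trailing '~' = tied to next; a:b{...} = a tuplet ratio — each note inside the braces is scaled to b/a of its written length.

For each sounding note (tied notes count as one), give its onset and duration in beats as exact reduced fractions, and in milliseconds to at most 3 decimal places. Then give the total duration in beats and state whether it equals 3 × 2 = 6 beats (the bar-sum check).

1) 0.0ms=0b +789.474ms=3/2b
2) 789.474ms=3/2b +789.474ms=3/2b
3) 1578.947ms=3b +526.316ms=1b
4) 2105.263ms=4b +921.053ms=7/4b
5) 3026.316ms=23/4b +131.579ms=1/4b
Σ=6b of 6 (114bpm 2/4) — PASS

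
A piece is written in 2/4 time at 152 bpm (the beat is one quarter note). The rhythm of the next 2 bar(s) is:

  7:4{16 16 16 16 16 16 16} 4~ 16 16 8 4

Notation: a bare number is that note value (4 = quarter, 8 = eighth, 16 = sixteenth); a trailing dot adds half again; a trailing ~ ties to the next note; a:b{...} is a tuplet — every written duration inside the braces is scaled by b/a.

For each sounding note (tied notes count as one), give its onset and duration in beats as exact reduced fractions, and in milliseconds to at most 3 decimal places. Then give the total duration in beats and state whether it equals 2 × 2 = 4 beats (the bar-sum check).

1) 0.0ms=0b +56.391ms=1/7b
2) 56.391ms=1/7b +56.391ms=1/7b
3) 112.782ms=2/7b +56.391ms=1/7b
4) 169.173ms=3/7b +56.391ms=1/7b
5) 225.564ms=4/7b +56.391ms=1/7b
6) 281.955ms=5/7b +56.391ms=1/7b
7) 338.346ms=6/7b +56.391ms=1/7b
8) 394.737ms=1b +493.421ms=5/4b
9) 888.158ms=9/4b +98.684ms=1/4b
10) 986.842ms=5/2b +197.368ms=1/2b
11) 1184.211ms=3b +394.737ms=1b
Σ=4b of 4 (152bpm 2/4) — PASS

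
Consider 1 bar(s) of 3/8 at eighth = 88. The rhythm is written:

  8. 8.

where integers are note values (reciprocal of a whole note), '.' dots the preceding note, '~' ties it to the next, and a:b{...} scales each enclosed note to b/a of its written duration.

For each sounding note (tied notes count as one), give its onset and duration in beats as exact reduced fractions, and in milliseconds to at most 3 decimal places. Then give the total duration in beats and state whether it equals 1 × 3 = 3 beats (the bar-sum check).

1) 0.0ms=0b +1022.727ms=3/2b
2) 1022.727ms=3/2b +1022.727ms=3/2b
Σ=3b of 3 (88bpm 3/8) — PASS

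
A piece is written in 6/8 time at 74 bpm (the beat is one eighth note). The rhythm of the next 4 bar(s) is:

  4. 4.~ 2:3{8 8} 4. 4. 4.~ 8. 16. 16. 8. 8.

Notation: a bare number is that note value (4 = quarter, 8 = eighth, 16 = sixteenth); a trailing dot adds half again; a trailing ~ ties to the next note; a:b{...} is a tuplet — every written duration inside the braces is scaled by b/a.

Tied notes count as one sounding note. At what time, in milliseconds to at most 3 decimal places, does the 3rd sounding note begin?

note 3 onset = 15/2b = 6081.081ms

1. 0.0ms @ 0 + 2432.432ms (3)
2. 2432.432ms @ 3 + 3648.649ms (9/2)
3. 6081.081ms @ 15/2 + 1216.216ms (3/2)
4. 7297.297ms @ 9 + 2432.432ms (3)
5. 9729.73ms @ 12 + 2432.432ms (3)
6. 12162.162ms @ 15 + 3648.649ms (9/2)
7. 15810.811ms @ 39/2 + 608.108ms (3/4)
8. 16418.919ms @ 81/4 + 608.108ms (3/4)
9. 17027.027ms @ 21 + 1216.216ms (3/2)
10. 18243.243ms @ 45/2 + 1216.216ms (3/2)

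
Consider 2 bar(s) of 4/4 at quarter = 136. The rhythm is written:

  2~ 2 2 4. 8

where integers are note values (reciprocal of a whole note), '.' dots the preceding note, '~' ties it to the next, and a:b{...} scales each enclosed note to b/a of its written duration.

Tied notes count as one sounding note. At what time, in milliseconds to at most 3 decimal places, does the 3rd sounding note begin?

note 3 onset = 6b = 2647.059ms

1. 0.0ms @ 0 + 1764.706ms (4)
2. 1764.706ms @ 4 + 882.353ms (2)
3. 2647.059ms @ 6 + 661.765ms (3/2)
4. 3308.824ms @ 15/2 + 220.588ms (1/2)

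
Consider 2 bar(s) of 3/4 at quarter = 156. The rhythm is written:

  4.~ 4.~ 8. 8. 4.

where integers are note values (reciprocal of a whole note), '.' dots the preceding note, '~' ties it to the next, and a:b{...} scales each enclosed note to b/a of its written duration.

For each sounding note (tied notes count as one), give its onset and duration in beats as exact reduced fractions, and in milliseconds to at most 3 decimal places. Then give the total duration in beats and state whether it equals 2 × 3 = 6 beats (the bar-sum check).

1) 0.0ms=0b +1442.308ms=15/4b
2) 1442.308ms=15/4b +288.462ms=3/4b
3) 1730.769ms=9/2b +576.923ms=3/2b
Σ=6b of 6 (156bpm 3/4) — PASS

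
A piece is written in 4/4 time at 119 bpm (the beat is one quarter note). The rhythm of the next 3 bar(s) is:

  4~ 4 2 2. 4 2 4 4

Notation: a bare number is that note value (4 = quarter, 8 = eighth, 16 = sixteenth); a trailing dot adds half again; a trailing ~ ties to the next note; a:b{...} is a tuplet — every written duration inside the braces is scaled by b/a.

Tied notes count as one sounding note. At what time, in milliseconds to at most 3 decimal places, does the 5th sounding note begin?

note 5 onset = 8b = 4033.613ms

1. 0.0ms @ 0 + 1008.403ms (2)
2. 1008.403ms @ 2 + 1008.403ms (2)
3. 2016.807ms @ 4 + 1512.605ms (3)
4. 3529.412ms @ 7 + 504.202ms (1)
5. 4033.613ms @ 8 + 1008.403ms (2)
6. 5042.017ms @ 10 + 504.202ms (1)
7. 5546.218ms @ 11 + 504.202ms (1)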